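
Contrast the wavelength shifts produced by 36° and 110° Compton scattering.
110° produces the larger shift by a factor of 7.027

Calculate both shifts using Δλ = λ_C(1 - cos θ):

For θ₁ = 36°:
Δλ₁ = 2.4263 × (1 - cos(36°))
Δλ₁ = 2.4263 × 0.1910
Δλ₁ = 0.4634 pm

For θ₂ = 110°:
Δλ₂ = 2.4263 × (1 - cos(110°))
Δλ₂ = 2.4263 × 1.3420
Δλ₂ = 3.2562 pm

The 110° angle produces the larger shift.
Ratio: 3.2562/0.4634 = 7.027

(Intermediate values are shown rounded; full precision is carried through to the final answer.)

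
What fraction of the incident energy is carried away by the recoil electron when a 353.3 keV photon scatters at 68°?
0.3019 (or 30.19%)

Calculate initial and final photon energies:

Initial: E₀ = 353.3 keV → λ₀ = 3.5093 pm
Compton shift: Δλ = 1.5174 pm
Final wavelength: λ' = 5.0267 pm
Final energy: E' = 246.6505 keV

Fractional energy loss:
(E₀ - E')/E₀ = (353.3000 - 246.6505)/353.3000
= 106.6495/353.3000
= 0.3019
= 30.19%

(Intermediate values are shown rounded; full precision is carried through to the final answer.)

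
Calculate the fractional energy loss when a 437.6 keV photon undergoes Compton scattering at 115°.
0.5492 (or 54.92%)

Calculate initial and final photon energies:

Initial: E₀ = 437.6 keV → λ₀ = 2.8333 pm
Compton shift: Δλ = 3.4517 pm
Final wavelength: λ' = 6.2850 pm
Final energy: E' = 197.2703 keV

Fractional energy loss:
(E₀ - E')/E₀ = (437.6000 - 197.2703)/437.6000
= 240.3297/437.6000
= 0.5492
= 54.92%

(Intermediate values are shown rounded; full precision is carried through to the final answer.)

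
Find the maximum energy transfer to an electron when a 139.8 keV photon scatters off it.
49.4411 keV

Maximum energy transfer occurs at θ = 180° (backscattering).

Initial photon: E₀ = 139.8 keV → λ₀ = 8.8687 pm

Maximum Compton shift (at 180°):
Δλ_max = 2λ_C = 2 × 2.4263 = 4.8526 pm

Final wavelength:
λ' = 8.8687 + 4.8526 = 13.7213 pm

Minimum photon energy (maximum energy to electron):
E'_min = hc/λ' = 90.3589 keV

Maximum electron kinetic energy:
K_max = E₀ - E'_min = 139.8000 - 90.3589 = 49.4411 keV

(Intermediate values are shown rounded; full precision is carried through to the final answer.)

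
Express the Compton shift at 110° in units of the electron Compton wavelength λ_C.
1.3420 λ_C

The Compton shift formula is:
Δλ = λ_C(1 - cos θ)

Dividing both sides by λ_C:
Δλ/λ_C = 1 - cos θ

For θ = 110°:
Δλ/λ_C = 1 - cos(110°)
Δλ/λ_C = 1 - -0.3420
Δλ/λ_C = 1.3420

This means the shift is 1.3420 × λ_C = 3.2562 pm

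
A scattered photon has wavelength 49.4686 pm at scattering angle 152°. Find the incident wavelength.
44.9000 pm

From λ' = λ + Δλ, we have λ = λ' - Δλ

First calculate the Compton shift:
Δλ = λ_C(1 - cos θ)
Δλ = 2.4263 × (1 - cos(152°))
Δλ = 2.4263 × 1.8829
Δλ = 4.5686 pm

Initial wavelength:
λ = λ' - Δλ
λ = 49.4686 - 4.5686
λ = 44.9000 pm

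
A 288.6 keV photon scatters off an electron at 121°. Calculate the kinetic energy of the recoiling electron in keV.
133.0756 keV

By energy conservation: K_e = E_initial - E_final

First find the scattered photon energy:
Initial wavelength: λ = hc/E = 4.2961 pm
Compton shift: Δλ = λ_C(1 - cos(121°)) = 3.6760 pm
Final wavelength: λ' = 4.2961 + 3.6760 = 7.9720 pm
Final photon energy: E' = hc/λ' = 155.5244 keV

Electron kinetic energy:
K_e = E - E' = 288.6000 - 155.5244 = 133.0756 keV

(Intermediate values are shown rounded; full precision is carried through to the final answer.)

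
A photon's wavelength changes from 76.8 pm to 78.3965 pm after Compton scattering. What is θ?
70.00°

First find the wavelength shift:
Δλ = λ' - λ = 78.3965 - 76.8 = 1.5965 pm

Using Δλ = λ_C(1 - cos θ), with λ_C = h/(m_e·c) ≈ 2.42631024 pm:
cos θ = 1 - Δλ/λ_C
cos θ = 1 - 1.5965/2.42631024
cos θ = 0.342005

θ = arccos(0.342005)
θ = 70.00°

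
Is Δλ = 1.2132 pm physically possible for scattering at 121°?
No, inconsistent

Calculate the expected shift for θ = 121°:

Δλ_expected = λ_C(1 - cos(121°))
Δλ_expected = 2.4263 × (1 - cos(121°))
Δλ_expected = 2.4263 × 1.5150
Δλ_expected = 3.6760 pm

Given shift: 1.2132 pm
Expected shift: 3.6760 pm
Difference: 2.4628 pm

The values do not match. The given shift corresponds to θ ≈ 60.0°, not 121°.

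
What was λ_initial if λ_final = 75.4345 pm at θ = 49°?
74.6000 pm

From λ' = λ + Δλ, we have λ = λ' - Δλ

First calculate the Compton shift:
Δλ = λ_C(1 - cos θ)
Δλ = 2.4263 × (1 - cos(49°))
Δλ = 2.4263 × 0.3439
Δλ = 0.8345 pm

Initial wavelength:
λ = λ' - Δλ
λ = 75.4345 - 0.8345
λ = 74.6000 pm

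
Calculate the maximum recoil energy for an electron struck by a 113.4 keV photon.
34.8593 keV

Maximum energy transfer occurs at θ = 180° (backscattering).

Initial photon: E₀ = 113.4 keV → λ₀ = 10.9334 pm

Maximum Compton shift (at 180°):
Δλ_max = 2λ_C = 2 × 2.4263 = 4.8526 pm

Final wavelength:
λ' = 10.9334 + 4.8526 = 15.7860 pm

Minimum photon energy (maximum energy to electron):
E'_min = hc/λ' = 78.5407 keV

Maximum electron kinetic energy:
K_max = E₀ - E'_min = 113.4000 - 78.5407 = 34.8593 keV

(Intermediate values are shown rounded; full precision is carried through to the final answer.)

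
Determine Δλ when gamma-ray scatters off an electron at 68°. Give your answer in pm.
1.5174 pm

Using the Compton scattering formula:
Δλ = λ_C(1 - cos θ)

where λ_C = h/(m_e·c) ≈ 2.4263 pm is the Compton wavelength of an electron.

For θ = 68°:
cos(68°) = 0.3746
1 - cos(68°) = 0.6254

Δλ = 2.4263 × 0.6254
Δλ = 1.5174 pm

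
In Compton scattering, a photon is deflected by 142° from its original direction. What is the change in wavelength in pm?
4.3383 pm

Using the Compton scattering formula:
Δλ = λ_C(1 - cos θ)

where λ_C = h/(m_e·c) ≈ 2.4263 pm is the Compton wavelength of an electron.

For θ = 142°:
cos(142°) = -0.7880
1 - cos(142°) = 1.7880

Δλ = 2.4263 × 1.7880
Δλ = 4.3383 pm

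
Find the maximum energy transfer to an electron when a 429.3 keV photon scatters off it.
269.1277 keV

Maximum energy transfer occurs at θ = 180° (backscattering).

Initial photon: E₀ = 429.3 keV → λ₀ = 2.8881 pm

Maximum Compton shift (at 180°):
Δλ_max = 2λ_C = 2 × 2.4263 = 4.8526 pm

Final wavelength:
λ' = 2.8881 + 4.8526 = 7.7407 pm

Minimum photon energy (maximum energy to electron):
E'_min = hc/λ' = 160.1723 keV

Maximum electron kinetic energy:
K_max = E₀ - E'_min = 429.3000 - 160.1723 = 269.1277 keV

(Intermediate values are shown rounded; full precision is carried through to the final answer.)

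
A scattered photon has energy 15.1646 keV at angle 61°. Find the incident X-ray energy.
15.4001 keV

Convert final energy to wavelength (hc ≈ 1239.842 keV·pm):
λ' = hc/E' = 1239.842 / 15.1646 = 81.7590 pm

Calculate the Compton shift:
Δλ = λ_C(1 - cos(61°))
Δλ = 2.4263 × (1 - cos(61°))
Δλ = 1.2500 pm

Initial wavelength:
λ = λ' - Δλ = 81.7590 - 1.2500 = 80.5090 pm

Initial energy:
E = hc/λ = 1239.842 / 80.5090 = 15.4001 keV

(Intermediate values are shown rounded; full precision is carried through to the final answer.)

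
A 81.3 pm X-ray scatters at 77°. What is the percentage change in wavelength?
2.3130%

Calculate the Compton shift:
Δλ = λ_C(1 - cos(77°))
Δλ = 2.4263 × (1 - cos(77°))
Δλ = 2.4263 × 0.7750
Δλ = 1.8805 pm

Percentage change:
(Δλ/λ₀) × 100 = (1.8805/81.3) × 100
= 2.3130%

(Intermediate values are shown rounded; full precision is carried through to the final answer.)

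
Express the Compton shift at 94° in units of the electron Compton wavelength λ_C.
1.0698 λ_C

The Compton shift formula is:
Δλ = λ_C(1 - cos θ)

Dividing both sides by λ_C:
Δλ/λ_C = 1 - cos θ

For θ = 94°:
Δλ/λ_C = 1 - cos(94°)
Δλ/λ_C = 1 - -0.0698
Δλ/λ_C = 1.0698

This means the shift is 1.0698 × λ_C = 2.5956 pm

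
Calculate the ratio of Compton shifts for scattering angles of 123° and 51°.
123° produces the larger shift by a factor of 4.167

Calculate both shifts using Δλ = λ_C(1 - cos θ):

For θ₁ = 51°:
Δλ₁ = 2.4263 × (1 - cos(51°))
Δλ₁ = 2.4263 × 0.3707
Δλ₁ = 0.8994 pm

For θ₂ = 123°:
Δλ₂ = 2.4263 × (1 - cos(123°))
Δλ₂ = 2.4263 × 1.5446
Δλ₂ = 3.7478 pm

The 123° angle produces the larger shift.
Ratio: 3.7478/0.8994 = 4.167

(Intermediate values are shown rounded; full precision is carried through to the final answer.)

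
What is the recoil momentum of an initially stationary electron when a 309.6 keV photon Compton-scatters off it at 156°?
2.3751e-22 kg·m/s

The electron is initially at rest, so by conservation of momentum:
p⃗_e = p⃗₀ − p⃗'  (incident photon momentum minus scattered photon momentum)

Photon momentum magnitudes (p = h/λ = E/c):
λ₀ = hc/E₀ = 4.0047 pm → p₀ = h/λ₀ = 1.6546e-22 kg·m/s
Δλ = λ_C(1 − cos 156°) = 4.6429 pm
λ' = 8.6475 pm → p' = h/λ' = 7.6624e-23 kg·m/s

The scattered photon makes angle θ = 156° with the incident direction, so by the law of cosines:
|p⃗_e|² = p₀² + p'² − 2p₀p'cos θ
|p⃗_e|² = (1.6546e-22)² + (7.6624e-23)² − 2·1.6546e-22·7.6624e-23·cos(156°)
|p⃗_e| = 2.3751e-22 kg·m/s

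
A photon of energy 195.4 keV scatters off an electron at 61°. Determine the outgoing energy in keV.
163.2411 keV

First convert energy to wavelength:
λ = hc/E, with hc ≈ 1239.842 keV·pm (i.e. 1239.842 eV·nm)

For E = 195.4 keV = 195400 eV:
λ = 1239.842 keV·pm / 195.4 keV
λ = 6.3451 pm

Calculate the Compton shift:
Δλ = λ_C(1 - cos(61°)) = 2.4263 × 0.5152
Δλ = 1.2500 pm

Final wavelength:
λ' = 6.3451 + 1.2500 = 7.5952 pm

Final energy:
E' = hc/λ' = 1239.842 / 7.5952 = 163.2411 keV

(Intermediate values are shown rounded; full precision is carried through to the final answer.)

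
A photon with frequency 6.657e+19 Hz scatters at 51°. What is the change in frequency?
1.108e+19 Hz (decrease)

Convert frequency to wavelength (c = 299792458 m/s):
λ₀ = c/f₀ = 299792458/6.657e+19 = 4.5034168e-12 m = 4.5034 pm

Calculate Compton shift:
Δλ = λ_C(1 - cos(51°)) = 0.8994 pm

Final wavelength:
λ' = λ₀ + Δλ = 4.5034 + 0.8994 = 5.4028 pm

Final frequency:
f' = c/λ' = 299792458/5.4028006e-12 = 5.5488344e+19 Hz

Frequency shift (decrease):
Δf = f₀ - f' = 6.657e+19 - 5.5488344e+19 = 1.108e+19 Hz

(Intermediate values are shown rounded; full precision is carried through to the final answer.)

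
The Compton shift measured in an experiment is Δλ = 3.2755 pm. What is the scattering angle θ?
110.49°

From the Compton formula Δλ = λ_C(1 - cos θ), we can solve for θ:

cos θ = 1 - Δλ/λ_C

Given:
- Δλ = 3.2755 pm
- λ_C = h/(m_e·c) ≈ 2.42631024 pm

cos θ = 1 - 3.2755/2.42631024
cos θ = 1 - 1.349992
cos θ = -0.349992

θ = arccos(-0.349992)
θ = 110.49°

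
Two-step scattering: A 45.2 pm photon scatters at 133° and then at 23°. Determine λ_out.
49.4739 pm

Apply Compton shift twice:

First scattering at θ₁ = 133°:
Δλ₁ = λ_C(1 - cos(133°))
Δλ₁ = 2.4263 × 1.6820
Δλ₁ = 4.0810 pm

After first scattering:
λ₁ = 45.2 + 4.0810 = 49.2810 pm

Second scattering at θ₂ = 23°:
Δλ₂ = λ_C(1 - cos(23°))
Δλ₂ = 2.4263 × 0.0795
Δλ₂ = 0.1929 pm

Final wavelength:
λ₂ = 49.2810 + 0.1929 = 49.4739 pm

Total shift: Δλ_total = 4.0810 + 0.1929 = 4.2739 pm

(Intermediate values are shown rounded; full precision is carried through to the final answer.)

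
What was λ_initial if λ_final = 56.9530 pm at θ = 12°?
56.9000 pm

From λ' = λ + Δλ, we have λ = λ' - Δλ

First calculate the Compton shift:
Δλ = λ_C(1 - cos θ)
Δλ = 2.4263 × (1 - cos(12°))
Δλ = 2.4263 × 0.0219
Δλ = 0.0530 pm

Initial wavelength:
λ = λ' - Δλ
λ = 56.9530 - 0.0530
λ = 56.9000 pm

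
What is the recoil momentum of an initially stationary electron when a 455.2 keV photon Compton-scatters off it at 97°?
2.8496e-22 kg·m/s

The electron is initially at rest, so by conservation of momentum:
p⃗_e = p⃗₀ − p⃗'  (incident photon momentum minus scattered photon momentum)

Photon momentum magnitudes (p = h/λ = E/c):
λ₀ = hc/E₀ = 2.7237 pm → p₀ = h/λ₀ = 2.4327e-22 kg·m/s
Δλ = λ_C(1 − cos 97°) = 2.7220 pm
λ' = 5.4457 pm → p' = h/λ' = 1.2167e-22 kg·m/s

The scattered photon makes angle θ = 97° with the incident direction, so by the law of cosines:
|p⃗_e|² = p₀² + p'² − 2p₀p'cos θ
|p⃗_e|² = (2.4327e-22)² + (1.2167e-22)² − 2·2.4327e-22·1.2167e-22·cos(97°)
|p⃗_e| = 2.8496e-22 kg·m/s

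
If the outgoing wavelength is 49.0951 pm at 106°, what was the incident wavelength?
46.0000 pm

From λ' = λ + Δλ, we have λ = λ' - Δλ

First calculate the Compton shift:
Δλ = λ_C(1 - cos θ)
Δλ = 2.4263 × (1 - cos(106°))
Δλ = 2.4263 × 1.2756
Δλ = 3.0951 pm

Initial wavelength:
λ = λ' - Δλ
λ = 49.0951 - 3.0951
λ = 46.0000 pm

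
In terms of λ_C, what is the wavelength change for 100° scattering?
1.1736 λ_C

The Compton shift formula is:
Δλ = λ_C(1 - cos θ)

Dividing both sides by λ_C:
Δλ/λ_C = 1 - cos θ

For θ = 100°:
Δλ/λ_C = 1 - cos(100°)
Δλ/λ_C = 1 - -0.1736
Δλ/λ_C = 1.1736

This means the shift is 1.1736 × λ_C = 2.8476 pm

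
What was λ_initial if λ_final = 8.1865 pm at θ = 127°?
4.3000 pm

From λ' = λ + Δλ, we have λ = λ' - Δλ

First calculate the Compton shift:
Δλ = λ_C(1 - cos θ)
Δλ = 2.4263 × (1 - cos(127°))
Δλ = 2.4263 × 1.6018
Δλ = 3.8865 pm

Initial wavelength:
λ = λ' - Δλ
λ = 8.1865 - 3.8865
λ = 4.3000 pm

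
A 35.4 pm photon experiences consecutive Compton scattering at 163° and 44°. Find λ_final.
40.8276 pm

Apply Compton shift twice:

First scattering at θ₁ = 163°:
Δλ₁ = λ_C(1 - cos(163°))
Δλ₁ = 2.4263 × 1.9563
Δλ₁ = 4.7466 pm

After first scattering:
λ₁ = 35.4 + 4.7466 = 40.1466 pm

Second scattering at θ₂ = 44°:
Δλ₂ = λ_C(1 - cos(44°))
Δλ₂ = 2.4263 × 0.2807
Δλ₂ = 0.6810 pm

Final wavelength:
λ₂ = 40.1466 + 0.6810 = 40.8276 pm

Total shift: Δλ_total = 4.7466 + 0.6810 = 5.4276 pm

(Intermediate values are shown rounded; full precision is carried through to the final answer.)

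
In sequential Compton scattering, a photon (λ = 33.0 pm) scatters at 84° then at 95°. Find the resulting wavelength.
37.8105 pm

Apply Compton shift twice:

First scattering at θ₁ = 84°:
Δλ₁ = λ_C(1 - cos(84°))
Δλ₁ = 2.4263 × 0.8955
Δλ₁ = 2.1727 pm

After first scattering:
λ₁ = 33.0 + 2.1727 = 35.1727 pm

Second scattering at θ₂ = 95°:
Δλ₂ = λ_C(1 - cos(95°))
Δλ₂ = 2.4263 × 1.0872
Δλ₂ = 2.6378 pm

Final wavelength:
λ₂ = 35.1727 + 2.6378 = 37.8105 pm

Total shift: Δλ_total = 2.1727 + 2.6378 = 4.8105 pm

(Intermediate values are shown rounded; full precision is carried through to the final answer.)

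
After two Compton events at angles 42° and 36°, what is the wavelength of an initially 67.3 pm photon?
68.3866 pm

Apply Compton shift twice:

First scattering at θ₁ = 42°:
Δλ₁ = λ_C(1 - cos(42°))
Δλ₁ = 2.4263 × 0.2569
Δλ₁ = 0.6232 pm

After first scattering:
λ₁ = 67.3 + 0.6232 = 67.9232 pm

Second scattering at θ₂ = 36°:
Δλ₂ = λ_C(1 - cos(36°))
Δλ₂ = 2.4263 × 0.1910
Δλ₂ = 0.4634 pm

Final wavelength:
λ₂ = 67.9232 + 0.4634 = 68.3866 pm

Total shift: Δλ_total = 0.6232 + 0.4634 = 1.0866 pm

(Intermediate values are shown rounded; full precision is carried through to the final answer.)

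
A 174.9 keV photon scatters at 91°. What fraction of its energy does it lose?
0.2583 (or 25.83%)

Calculate initial and final photon energies:

Initial: E₀ = 174.9 keV → λ₀ = 7.0889 pm
Compton shift: Δλ = 2.4687 pm
Final wavelength: λ' = 9.5575 pm
Final energy: E' = 129.7243 keV

Fractional energy loss:
(E₀ - E')/E₀ = (174.9000 - 129.7243)/174.9000
= 45.1757/174.9000
= 0.2583
= 25.83%

(Intermediate values are shown rounded; full precision is carried through to the final answer.)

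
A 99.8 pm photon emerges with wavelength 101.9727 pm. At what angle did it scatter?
84.00°

First find the wavelength shift:
Δλ = λ' - λ = 101.9727 - 99.8 = 2.1727 pm

Using Δλ = λ_C(1 - cos θ), with λ_C = h/(m_e·c) ≈ 2.42631024 pm:
cos θ = 1 - Δλ/λ_C
cos θ = 1 - 2.1727/2.42631024
cos θ = 0.104525

θ = arccos(0.104525)
θ = 84.00°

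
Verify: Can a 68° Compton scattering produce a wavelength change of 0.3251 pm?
No, inconsistent

Calculate the expected shift for θ = 68°:

Δλ_expected = λ_C(1 - cos(68°))
Δλ_expected = 2.4263 × (1 - cos(68°))
Δλ_expected = 2.4263 × 0.6254
Δλ_expected = 1.5174 pm

Given shift: 0.3251 pm
Expected shift: 1.5174 pm
Difference: 1.1923 pm

The values do not match. The given shift corresponds to θ ≈ 30.0°, not 68°.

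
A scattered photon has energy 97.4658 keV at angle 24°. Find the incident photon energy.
99.1000 keV

Convert final energy to wavelength (hc ≈ 1239.842 keV·pm):
λ' = hc/E' = 1239.842 / 97.4658 = 12.7208 pm

Calculate the Compton shift:
Δλ = λ_C(1 - cos(24°))
Δλ = 2.4263 × (1 - cos(24°))
Δλ = 0.2098 pm

Initial wavelength:
λ = λ' - Δλ = 12.7208 - 0.2098 = 12.5110 pm

Initial energy:
E = hc/λ = 1239.842 / 12.5110 = 99.1000 keV

(Intermediate values are shown rounded; full precision is carried through to the final answer.)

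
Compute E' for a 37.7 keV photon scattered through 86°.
35.2788 keV

First convert energy to wavelength:
λ = hc/E, with hc ≈ 1239.842 keV·pm (i.e. 1239.842 eV·nm)

For E = 37.7 keV = 37700 eV:
λ = 1239.842 keV·pm / 37.7 keV
λ = 32.8871 pm

Calculate the Compton shift:
Δλ = λ_C(1 - cos(86°)) = 2.4263 × 0.9302
Δλ = 2.2571 pm

Final wavelength:
λ' = 32.8871 + 2.2571 = 35.1441 pm

Final energy:
E' = hc/λ' = 1239.842 / 35.1441 = 35.2788 keV

(Intermediate values are shown rounded; full precision is carried through to the final answer.)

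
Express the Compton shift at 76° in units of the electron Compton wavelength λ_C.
0.7581 λ_C

The Compton shift formula is:
Δλ = λ_C(1 - cos θ)

Dividing both sides by λ_C:
Δλ/λ_C = 1 - cos θ

For θ = 76°:
Δλ/λ_C = 1 - cos(76°)
Δλ/λ_C = 1 - 0.2419
Δλ/λ_C = 0.7581

This means the shift is 0.7581 × λ_C = 1.8393 pm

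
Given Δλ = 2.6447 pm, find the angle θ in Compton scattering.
95.16°

From the Compton formula Δλ = λ_C(1 - cos θ), we can solve for θ:

cos θ = 1 - Δλ/λ_C

Given:
- Δλ = 2.6447 pm
- λ_C = h/(m_e·c) ≈ 2.42631024 pm

cos θ = 1 - 2.6447/2.42631024
cos θ = 1 - 1.090009
cos θ = -0.090009

θ = arccos(-0.090009)
θ = 95.16°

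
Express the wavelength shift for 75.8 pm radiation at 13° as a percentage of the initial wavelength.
0.0820%

Calculate the Compton shift:
Δλ = λ_C(1 - cos(13°))
Δλ = 2.4263 × (1 - cos(13°))
Δλ = 2.4263 × 0.0256
Δλ = 0.0622 pm

Percentage change:
(Δλ/λ₀) × 100 = (0.0622/75.8) × 100
= 0.0820%

(Intermediate values are shown rounded; full precision is carried through to the final answer.)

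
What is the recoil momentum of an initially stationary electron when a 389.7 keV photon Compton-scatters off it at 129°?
2.7630e-22 kg·m/s

The electron is initially at rest, so by conservation of momentum:
p⃗_e = p⃗₀ − p⃗'  (incident photon momentum minus scattered photon momentum)

Photon momentum magnitudes (p = h/λ = E/c):
λ₀ = hc/E₀ = 3.1815 pm → p₀ = h/λ₀ = 2.0827e-22 kg·m/s
Δλ = λ_C(1 − cos 129°) = 3.9532 pm
λ' = 7.1348 pm → p' = h/λ' = 9.2870e-23 kg·m/s

The scattered photon makes angle θ = 129° with the incident direction, so by the law of cosines:
|p⃗_e|² = p₀² + p'² − 2p₀p'cos θ
|p⃗_e|² = (2.0827e-22)² + (9.2870e-23)² − 2·2.0827e-22·9.2870e-23·cos(129°)
|p⃗_e| = 2.7630e-22 kg·m/s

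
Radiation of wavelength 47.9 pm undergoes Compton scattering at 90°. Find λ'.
50.3263 pm

Using the Compton formula: λ' = λ + λ_C(1 − cos θ)

For θ = 90°, cos θ = 0 (exact) = 0.0000, so:
1 − cos 90° = 1 − (0) = 1.0000

Δλ = λ_C × 1.0000 = 2.4263 × 1.0000 = 2.4263 pm

λ' = 47.9 + 2.4263 = 50.3263 pm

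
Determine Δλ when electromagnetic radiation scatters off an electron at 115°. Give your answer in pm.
3.4517 pm

Using the Compton scattering formula:
Δλ = λ_C(1 - cos θ)

where λ_C = h/(m_e·c) ≈ 2.4263 pm is the Compton wavelength of an electron.

For θ = 115°:
cos(115°) = -0.4226
1 - cos(115°) = 1.4226

Δλ = 2.4263 × 1.4226
Δλ = 3.4517 pm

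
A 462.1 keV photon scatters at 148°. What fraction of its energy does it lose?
0.6256 (or 62.56%)

Calculate initial and final photon energies:

Initial: E₀ = 462.1 keV → λ₀ = 2.6831 pm
Compton shift: Δλ = 4.4839 pm
Final wavelength: λ' = 7.1670 pm
Final energy: E' = 172.9932 keV

Fractional energy loss:
(E₀ - E')/E₀ = (462.1000 - 172.9932)/462.1000
= 289.1068/462.1000
= 0.6256
= 62.56%

(Intermediate values are shown rounded; full precision is carried through to the final answer.)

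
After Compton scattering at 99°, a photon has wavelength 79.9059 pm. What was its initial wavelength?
77.1000 pm

From λ' = λ + Δλ, we have λ = λ' - Δλ

First calculate the Compton shift:
Δλ = λ_C(1 - cos θ)
Δλ = 2.4263 × (1 - cos(99°))
Δλ = 2.4263 × 1.1564
Δλ = 2.8059 pm

Initial wavelength:
λ = λ' - Δλ
λ = 79.9059 - 2.8059
λ = 77.1000 pm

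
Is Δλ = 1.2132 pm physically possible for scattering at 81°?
No, inconsistent

Calculate the expected shift for θ = 81°:

Δλ_expected = λ_C(1 - cos(81°))
Δλ_expected = 2.4263 × (1 - cos(81°))
Δλ_expected = 2.4263 × 0.8436
Δλ_expected = 2.0468 pm

Given shift: 1.2132 pm
Expected shift: 2.0468 pm
Difference: 0.8336 pm

The values do not match. The given shift corresponds to θ ≈ 60.0°, not 81°.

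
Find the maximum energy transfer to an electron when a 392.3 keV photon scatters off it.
237.5724 keV

Maximum energy transfer occurs at θ = 180° (backscattering).

Initial photon: E₀ = 392.3 keV → λ₀ = 3.1604 pm

Maximum Compton shift (at 180°):
Δλ_max = 2λ_C = 2 × 2.4263 = 4.8526 pm

Final wavelength:
λ' = 3.1604 + 4.8526 = 8.0131 pm

Minimum photon energy (maximum energy to electron):
E'_min = hc/λ' = 154.7276 keV

Maximum electron kinetic energy:
K_max = E₀ - E'_min = 392.3000 - 154.7276 = 237.5724 keV

(Intermediate values are shown rounded; full precision is carried through to the final answer.)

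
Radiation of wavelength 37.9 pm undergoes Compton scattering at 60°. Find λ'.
39.1132 pm

Using the Compton formula: λ' = λ + λ_C(1 − cos θ)

For θ = 60°, cos θ = 1/2 (exact) = 0.5000, so:
1 − cos 60° = 1 − (1/2) = 0.5000

Δλ = λ_C × 0.5000 = 2.4263 × 0.5000 = 1.2132 pm

λ' = 37.9 + 1.2132 = 39.1132 pm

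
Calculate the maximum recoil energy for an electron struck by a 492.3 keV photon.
324.0966 keV

Maximum energy transfer occurs at θ = 180° (backscattering).

Initial photon: E₀ = 492.3 keV → λ₀ = 2.5185 pm

Maximum Compton shift (at 180°):
Δλ_max = 2λ_C = 2 × 2.4263 = 4.8526 pm

Final wavelength:
λ' = 2.5185 + 4.8526 = 7.3711 pm

Minimum photon energy (maximum energy to electron):
E'_min = hc/λ' = 168.2034 keV

Maximum electron kinetic energy:
K_max = E₀ - E'_min = 492.3000 - 168.2034 = 324.0966 keV

(Intermediate values are shown rounded; full precision is carried through to the final answer.)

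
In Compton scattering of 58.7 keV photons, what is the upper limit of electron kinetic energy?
10.9666 keV

Maximum energy transfer occurs at θ = 180° (backscattering).

Initial photon: E₀ = 58.7 keV → λ₀ = 21.1217 pm

Maximum Compton shift (at 180°):
Δλ_max = 2λ_C = 2 × 2.4263 = 4.8526 pm

Final wavelength:
λ' = 21.1217 + 4.8526 = 25.9743 pm

Minimum photon energy (maximum energy to electron):
E'_min = hc/λ' = 47.7334 keV

Maximum electron kinetic energy:
K_max = E₀ - E'_min = 58.7000 - 47.7334 = 10.9666 keV

(Intermediate values are shown rounded; full precision is carried through to the final answer.)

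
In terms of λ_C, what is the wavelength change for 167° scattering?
1.9744 λ_C

The Compton shift formula is:
Δλ = λ_C(1 - cos θ)

Dividing both sides by λ_C:
Δλ/λ_C = 1 - cos θ

For θ = 167°:
Δλ/λ_C = 1 - cos(167°)
Δλ/λ_C = 1 - -0.9744
Δλ/λ_C = 1.9744

This means the shift is 1.9744 × λ_C = 4.7904 pm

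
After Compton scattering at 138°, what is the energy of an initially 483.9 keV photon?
182.5553 keV

First convert energy to wavelength:
λ = hc/E, with hc ≈ 1239.842 keV·pm (i.e. 1239.842 eV·nm)

For E = 483.9 keV = 483900 eV:
λ = 1239.842 keV·pm / 483.9 keV
λ = 2.5622 pm

Calculate the Compton shift:
Δλ = λ_C(1 - cos(138°)) = 2.4263 × 1.7431
Δλ = 4.2294 pm

Final wavelength:
λ' = 2.5622 + 4.2294 = 6.7916 pm

Final energy:
E' = hc/λ' = 1239.842 / 6.7916 = 182.5553 keV

(Intermediate values are shown rounded; full precision is carried through to the final answer.)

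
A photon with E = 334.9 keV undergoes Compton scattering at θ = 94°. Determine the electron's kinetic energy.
138.0274 keV

By energy conservation: K_e = E_initial - E_final

First find the scattered photon energy:
Initial wavelength: λ = hc/E = 3.7021 pm
Compton shift: Δλ = λ_C(1 - cos(94°)) = 2.5956 pm
Final wavelength: λ' = 3.7021 + 2.5956 = 6.2977 pm
Final photon energy: E' = hc/λ' = 196.8726 keV

Electron kinetic energy:
K_e = E - E' = 334.9000 - 196.8726 = 138.0274 keV

(Intermediate values are shown rounded; full precision is carried through to the final answer.)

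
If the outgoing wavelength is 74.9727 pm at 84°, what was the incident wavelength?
72.8000 pm

From λ' = λ + Δλ, we have λ = λ' - Δλ

First calculate the Compton shift:
Δλ = λ_C(1 - cos θ)
Δλ = 2.4263 × (1 - cos(84°))
Δλ = 2.4263 × 0.8955
Δλ = 2.1727 pm

Initial wavelength:
λ = λ' - Δλ
λ = 74.9727 - 2.1727
λ = 72.8000 pm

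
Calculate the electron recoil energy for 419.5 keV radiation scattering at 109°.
218.6106 keV

By energy conservation: K_e = E_initial - E_final

First find the scattered photon energy:
Initial wavelength: λ = hc/E = 2.9555 pm
Compton shift: Δλ = λ_C(1 - cos(109°)) = 3.2162 pm
Final wavelength: λ' = 2.9555 + 3.2162 = 6.1718 pm
Final photon energy: E' = hc/λ' = 200.8894 keV

Electron kinetic energy:
K_e = E - E' = 419.5000 - 200.8894 = 218.6106 keV

(Intermediate values are shown rounded; full precision is carried through to the final answer.)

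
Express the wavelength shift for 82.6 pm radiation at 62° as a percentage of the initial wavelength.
1.5584%

Calculate the Compton shift:
Δλ = λ_C(1 - cos(62°))
Δλ = 2.4263 × (1 - cos(62°))
Δλ = 2.4263 × 0.5305
Δλ = 1.2872 pm

Percentage change:
(Δλ/λ₀) × 100 = (1.2872/82.6) × 100
= 1.5584%

(Intermediate values are shown rounded; full precision is carried through to the final answer.)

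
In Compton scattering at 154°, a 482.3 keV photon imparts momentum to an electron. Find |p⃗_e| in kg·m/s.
3.4312e-22 kg·m/s

The electron is initially at rest, so by conservation of momentum:
p⃗_e = p⃗₀ − p⃗'  (incident photon momentum minus scattered photon momentum)

Photon momentum magnitudes (p = h/λ = E/c):
λ₀ = hc/E₀ = 2.5707 pm → p₀ = h/λ₀ = 2.5775e-22 kg·m/s
Δλ = λ_C(1 − cos 154°) = 4.6071 pm
λ' = 7.1777 pm → p' = h/λ' = 9.2314e-23 kg·m/s

The scattered photon makes angle θ = 154° with the incident direction, so by the law of cosines:
|p⃗_e|² = p₀² + p'² − 2p₀p'cos θ
|p⃗_e|² = (2.5775e-22)² + (9.2314e-23)² − 2·2.5775e-22·9.2314e-23·cos(154°)
|p⃗_e| = 3.4312e-22 kg·m/s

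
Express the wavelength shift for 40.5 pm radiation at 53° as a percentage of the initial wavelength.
2.3855%

Calculate the Compton shift:
Δλ = λ_C(1 - cos(53°))
Δλ = 2.4263 × (1 - cos(53°))
Δλ = 2.4263 × 0.3982
Δλ = 0.9661 pm

Percentage change:
(Δλ/λ₀) × 100 = (0.9661/40.5) × 100
= 2.3855%

(Intermediate values are shown rounded; full precision is carried through to the final answer.)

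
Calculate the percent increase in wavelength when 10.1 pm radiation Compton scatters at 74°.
17.4013%

Calculate the Compton shift:
Δλ = λ_C(1 - cos(74°))
Δλ = 2.4263 × (1 - cos(74°))
Δλ = 2.4263 × 0.7244
Δλ = 1.7575 pm

Percentage change:
(Δλ/λ₀) × 100 = (1.7575/10.1) × 100
= 17.4013%

(Intermediate values are shown rounded; full precision is carried through to the final answer.)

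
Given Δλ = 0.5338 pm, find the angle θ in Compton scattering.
38.74°

From the Compton formula Δλ = λ_C(1 - cos θ), we can solve for θ:

cos θ = 1 - Δλ/λ_C

Given:
- Δλ = 0.5338 pm
- λ_C = h/(m_e·c) ≈ 2.42631024 pm

cos θ = 1 - 0.5338/2.42631024
cos θ = 1 - 0.220005
cos θ = 0.779995

θ = arccos(0.779995)
θ = 38.74°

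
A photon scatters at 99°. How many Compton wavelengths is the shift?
1.1564 λ_C

The Compton shift formula is:
Δλ = λ_C(1 - cos θ)

Dividing both sides by λ_C:
Δλ/λ_C = 1 - cos θ

For θ = 99°:
Δλ/λ_C = 1 - cos(99°)
Δλ/λ_C = 1 - -0.1564
Δλ/λ_C = 1.1564

This means the shift is 1.1564 × λ_C = 2.8059 pm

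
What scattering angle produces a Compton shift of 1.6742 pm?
71.94°

From the Compton formula Δλ = λ_C(1 - cos θ), we can solve for θ:

cos θ = 1 - Δλ/λ_C

Given:
- Δλ = 1.6742 pm
- λ_C = h/(m_e·c) ≈ 2.42631024 pm

cos θ = 1 - 1.6742/2.42631024
cos θ = 1 - 0.690019
cos θ = 0.309981

θ = arccos(0.309981)
θ = 71.94°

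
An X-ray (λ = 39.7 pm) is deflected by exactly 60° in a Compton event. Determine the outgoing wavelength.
40.9132 pm

Using the Compton formula: λ' = λ + λ_C(1 − cos θ)

For θ = 60°, cos θ = 1/2 (exact) = 0.5000, so:
1 − cos 60° = 1 − (1/2) = 0.5000

Δλ = λ_C × 0.5000 = 2.4263 × 0.5000 = 1.2132 pm

λ' = 39.7 + 1.2132 = 40.9132 pm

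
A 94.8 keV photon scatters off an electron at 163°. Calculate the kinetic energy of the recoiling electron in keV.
25.2441 keV

By energy conservation: K_e = E_initial - E_final

First find the scattered photon energy:
Initial wavelength: λ = hc/E = 13.0785 pm
Compton shift: Δλ = λ_C(1 - cos(163°)) = 4.7466 pm
Final wavelength: λ' = 13.0785 + 4.7466 = 17.8251 pm
Final photon energy: E' = hc/λ' = 69.5559 keV

Electron kinetic energy:
K_e = E - E' = 94.8000 - 69.5559 = 25.2441 keV

(Intermediate values are shown rounded; full precision is carried through to the final answer.)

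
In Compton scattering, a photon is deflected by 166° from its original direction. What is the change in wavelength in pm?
4.7805 pm

Using the Compton scattering formula:
Δλ = λ_C(1 - cos θ)

where λ_C = h/(m_e·c) ≈ 2.4263 pm is the Compton wavelength of an electron.

For θ = 166°:
cos(166°) = -0.9703
1 - cos(166°) = 1.9703

Δλ = 2.4263 × 1.9703
Δλ = 4.7805 pm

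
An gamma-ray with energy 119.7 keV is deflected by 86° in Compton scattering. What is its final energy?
98.2834 keV

First convert energy to wavelength:
λ = hc/E, with hc ≈ 1239.842 keV·pm (i.e. 1239.842 eV·nm)

For E = 119.7 keV = 119700 eV:
λ = 1239.842 keV·pm / 119.7 keV
λ = 10.3579 pm

Calculate the Compton shift:
Δλ = λ_C(1 - cos(86°)) = 2.4263 × 0.9302
Δλ = 2.2571 pm

Final wavelength:
λ' = 10.3579 + 2.2571 = 12.6150 pm

Final energy:
E' = hc/λ' = 1239.842 / 12.6150 = 98.2834 keV

(Intermediate values are shown rounded; full precision is carried through to the final answer.)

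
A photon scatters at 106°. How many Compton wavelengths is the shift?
1.2756 λ_C

The Compton shift formula is:
Δλ = λ_C(1 - cos θ)

Dividing both sides by λ_C:
Δλ/λ_C = 1 - cos θ

For θ = 106°:
Δλ/λ_C = 1 - cos(106°)
Δλ/λ_C = 1 - -0.2756
Δλ/λ_C = 1.2756

This means the shift is 1.2756 × λ_C = 3.0951 pm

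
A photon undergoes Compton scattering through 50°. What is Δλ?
0.8667 pm

Using the Compton scattering formula:
Δλ = λ_C(1 - cos θ)

where λ_C = h/(m_e·c) ≈ 2.4263 pm is the Compton wavelength of an electron.

For θ = 50°:
cos(50°) = 0.6428
1 - cos(50°) = 0.3572

Δλ = 2.4263 × 0.3572
Δλ = 0.8667 pm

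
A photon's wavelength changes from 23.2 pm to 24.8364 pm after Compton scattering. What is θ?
71.00°

First find the wavelength shift:
Δλ = λ' - λ = 24.8364 - 23.2 = 1.6364 pm

Using Δλ = λ_C(1 - cos θ), with λ_C = h/(m_e·c) ≈ 2.42631024 pm:
cos θ = 1 - Δλ/λ_C
cos θ = 1 - 1.6364/2.42631024
cos θ = 0.325560

θ = arccos(0.325560)
θ = 71.00°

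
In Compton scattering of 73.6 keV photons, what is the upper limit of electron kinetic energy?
16.4599 keV

Maximum energy transfer occurs at θ = 180° (backscattering).

Initial photon: E₀ = 73.6 keV → λ₀ = 16.8457 pm

Maximum Compton shift (at 180°):
Δλ_max = 2λ_C = 2 × 2.4263 = 4.8526 pm

Final wavelength:
λ' = 16.8457 + 4.8526 = 21.6983 pm

Minimum photon energy (maximum energy to electron):
E'_min = hc/λ' = 57.1401 keV

Maximum electron kinetic energy:
K_max = E₀ - E'_min = 73.6000 - 57.1401 = 16.4599 keV

(Intermediate values are shown rounded; full precision is carried through to the final answer.)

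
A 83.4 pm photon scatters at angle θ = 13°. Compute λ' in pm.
83.4622 pm

Using the Compton scattering formula:
λ' = λ + Δλ = λ + λ_C(1 - cos θ)

Given:
- Initial wavelength λ = 83.4 pm
- Scattering angle θ = 13°
- Compton wavelength λ_C ≈ 2.4263 pm

Calculate the shift:
Δλ = 2.4263 × (1 - cos(13°))
Δλ = 2.4263 × 0.0256
Δλ = 0.0622 pm

Final wavelength:
λ' = 83.4 + 0.0622 = 83.4622 pm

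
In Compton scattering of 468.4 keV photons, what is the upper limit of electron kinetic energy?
303.0788 keV

Maximum energy transfer occurs at θ = 180° (backscattering).

Initial photon: E₀ = 468.4 keV → λ₀ = 2.6470 pm

Maximum Compton shift (at 180°):
Δλ_max = 2λ_C = 2 × 2.4263 = 4.8526 pm

Final wavelength:
λ' = 2.6470 + 4.8526 = 7.4996 pm

Minimum photon energy (maximum energy to electron):
E'_min = hc/λ' = 165.3212 keV

Maximum electron kinetic energy:
K_max = E₀ - E'_min = 468.4000 - 165.3212 = 303.0788 keV

(Intermediate values are shown rounded; full precision is carried through to the final answer.)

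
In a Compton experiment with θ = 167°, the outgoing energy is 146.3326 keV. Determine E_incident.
336.7002 keV

Convert final energy to wavelength (hc ≈ 1239.842 keV·pm):
λ' = hc/E' = 1239.842 / 146.3326 = 8.4728 pm

Calculate the Compton shift:
Δλ = λ_C(1 - cos(167°))
Δλ = 2.4263 × (1 - cos(167°))
Δλ = 4.7904 pm

Initial wavelength:
λ = λ' - Δλ = 8.4728 - 4.7904 = 3.6823 pm

Initial energy:
E = hc/λ = 1239.842 / 3.6823 = 336.7002 keV

(Intermediate values are shown rounded; full precision is carried through to the final answer.)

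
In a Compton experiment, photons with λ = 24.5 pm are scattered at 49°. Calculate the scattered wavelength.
25.3345 pm

Using the Compton scattering formula:
λ' = λ + Δλ = λ + λ_C(1 - cos θ)

Given:
- Initial wavelength λ = 24.5 pm
- Scattering angle θ = 49°
- Compton wavelength λ_C ≈ 2.4263 pm

Calculate the shift:
Δλ = 2.4263 × (1 - cos(49°))
Δλ = 2.4263 × 0.3439
Δλ = 0.8345 pm

Final wavelength:
λ' = 24.5 + 0.8345 = 25.3345 pm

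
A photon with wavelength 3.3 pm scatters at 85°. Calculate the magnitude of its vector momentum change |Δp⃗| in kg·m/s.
2.2483e-22 kg·m/s

Photon momentum magnitude is p = h/λ.

Initial momentum:
p₀ = h/λ = 6.6261e-34/3.3000e-12 = 2.0079e-22 kg·m/s

After scattering:
λ' = λ + Δλ = 3.3 + 2.2148 = 5.5148 pm
p' = h/λ' = 6.6261e-34/5.5148e-12 = 1.2015e-22 kg·m/s

Momentum is a vector; the scattered photon's direction makes angle θ = 85° with the incident direction. The magnitude of the vector change Δp⃗ = p⃗₀ − p⃗' is found from the law of cosines:
|Δp⃗|² = p₀² + p'² − 2p₀p'cos θ
|Δp⃗|² = (2.0079e-22)² + (1.2015e-22)² − 2·2.0079e-22·1.2015e-22·cos(85°)
|Δp⃗| = 2.2483e-22 kg·m/s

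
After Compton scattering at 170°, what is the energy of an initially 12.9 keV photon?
12.2845 keV

First convert energy to wavelength:
λ = hc/E, with hc ≈ 1239.842 keV·pm (i.e. 1239.842 eV·nm)

For E = 12.9 keV = 12900 eV:
λ = 1239.842 keV·pm / 12.9 keV
λ = 96.1118 pm

Calculate the Compton shift:
Δλ = λ_C(1 - cos(170°)) = 2.4263 × 1.9848
Δλ = 4.8158 pm

Final wavelength:
λ' = 96.1118 + 4.8158 = 100.9275 pm

Final energy:
E' = hc/λ' = 1239.842 / 100.9275 = 12.2845 keV

(Intermediate values are shown rounded; full precision is carried through to the final answer.)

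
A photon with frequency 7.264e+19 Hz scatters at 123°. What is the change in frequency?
3.457e+19 Hz (decrease)

Convert frequency to wavelength (c = 299792458 m/s):
λ₀ = c/f₀ = 299792458/7.264e+19 = 4.1270988e-12 m = 4.1271 pm

Calculate Compton shift:
Δλ = λ_C(1 - cos(123°)) = 3.7478 pm

Final wavelength:
λ' = λ₀ + Δλ = 4.1271 + 3.7478 = 7.8749 pm

Final frequency:
f' = c/λ' = 299792458/7.8748723e-12 = 3.8069501e+19 Hz

Frequency shift (decrease):
Δf = f₀ - f' = 7.264e+19 - 3.8069501e+19 = 3.457e+19 Hz

(Intermediate values are shown rounded; full precision is carried through to the final answer.)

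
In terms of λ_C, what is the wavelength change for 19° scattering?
0.0545 λ_C

The Compton shift formula is:
Δλ = λ_C(1 - cos θ)

Dividing both sides by λ_C:
Δλ/λ_C = 1 - cos θ

For θ = 19°:
Δλ/λ_C = 1 - cos(19°)
Δλ/λ_C = 1 - 0.9455
Δλ/λ_C = 0.0545

This means the shift is 0.0545 × λ_C = 0.1322 pm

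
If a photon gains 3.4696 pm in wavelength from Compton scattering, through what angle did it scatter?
115.47°

From the Compton formula Δλ = λ_C(1 - cos θ), we can solve for θ:

cos θ = 1 - Δλ/λ_C

Given:
- Δλ = 3.4696 pm
- λ_C = h/(m_e·c) ≈ 2.42631024 pm

cos θ = 1 - 3.4696/2.42631024
cos θ = 1 - 1.429990
cos θ = -0.429990

θ = arccos(-0.429990)
θ = 115.47°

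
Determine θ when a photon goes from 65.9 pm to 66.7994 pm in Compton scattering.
51.00°

First find the wavelength shift:
Δλ = λ' - λ = 66.7994 - 65.9 = 0.8994 pm

Using Δλ = λ_C(1 - cos θ), with λ_C = h/(m_e·c) ≈ 2.42631024 pm:
cos θ = 1 - Δλ/λ_C
cos θ = 1 - 0.8994/2.42631024
cos θ = 0.629314

θ = arccos(0.629314)
θ = 51.00°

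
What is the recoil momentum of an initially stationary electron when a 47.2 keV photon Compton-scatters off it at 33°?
1.4228e-23 kg·m/s

The electron is initially at rest, so by conservation of momentum:
p⃗_e = p⃗₀ − p⃗'  (incident photon momentum minus scattered photon momentum)

Photon momentum magnitudes (p = h/λ = E/c):
λ₀ = hc/E₀ = 26.2678 pm → p₀ = h/λ₀ = 2.5225e-23 kg·m/s
Δλ = λ_C(1 − cos 33°) = 0.3914 pm
λ' = 26.6593 pm → p' = h/λ' = 2.4855e-23 kg·m/s

The scattered photon makes angle θ = 33° with the incident direction, so by the law of cosines:
|p⃗_e|² = p₀² + p'² − 2p₀p'cos θ
|p⃗_e|² = (2.5225e-23)² + (2.4855e-23)² − 2·2.5225e-23·2.4855e-23·cos(33°)
|p⃗_e| = 1.4228e-23 kg·m/s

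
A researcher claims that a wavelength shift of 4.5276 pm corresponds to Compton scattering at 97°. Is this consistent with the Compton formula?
No, inconsistent

Calculate the expected shift for θ = 97°:

Δλ_expected = λ_C(1 - cos(97°))
Δλ_expected = 2.4263 × (1 - cos(97°))
Δλ_expected = 2.4263 × 1.1219
Δλ_expected = 2.7220 pm

Given shift: 4.5276 pm
Expected shift: 2.7220 pm
Difference: 1.8056 pm

The values do not match. The given shift corresponds to θ ≈ 150.0°, not 97°.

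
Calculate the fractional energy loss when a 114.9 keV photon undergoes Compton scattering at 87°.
0.1757 (or 17.57%)

Calculate initial and final photon energies:

Initial: E₀ = 114.9 keV → λ₀ = 10.7906 pm
Compton shift: Δλ = 2.2993 pm
Final wavelength: λ' = 13.0899 pm
Final energy: E' = 94.7171 keV

Fractional energy loss:
(E₀ - E')/E₀ = (114.9000 - 94.7171)/114.9000
= 20.1829/114.9000
= 0.1757
= 17.57%

(Intermediate values are shown rounded; full precision is carried through to the final answer.)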